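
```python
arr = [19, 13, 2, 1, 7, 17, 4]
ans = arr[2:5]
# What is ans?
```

arr has length 7. The slice arr[2:5] selects indices [2, 3, 4] (2->2, 3->1, 4->7), giving [2, 1, 7].

[2, 1, 7]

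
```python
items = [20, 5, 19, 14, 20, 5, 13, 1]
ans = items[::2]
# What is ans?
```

items has length 8. The slice items[::2] selects indices [0, 2, 4, 6] (0->20, 2->19, 4->20, 6->13), giving [20, 19, 20, 13].

[20, 19, 20, 13]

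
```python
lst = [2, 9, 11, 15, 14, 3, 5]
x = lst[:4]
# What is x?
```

lst has length 7. The slice lst[:4] selects indices [0, 1, 2, 3] (0->2, 1->9, 2->11, 3->15), giving [2, 9, 11, 15].

[2, 9, 11, 15]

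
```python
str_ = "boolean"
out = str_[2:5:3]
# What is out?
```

str_ has length 7. The slice str_[2:5:3] selects indices [2] (2->'o'), giving 'o'.

'o'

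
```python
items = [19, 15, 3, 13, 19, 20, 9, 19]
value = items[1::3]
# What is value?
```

items has length 8. The slice items[1::3] selects indices [1, 4, 7] (1->15, 4->19, 7->19), giving [15, 19, 19].

[15, 19, 19]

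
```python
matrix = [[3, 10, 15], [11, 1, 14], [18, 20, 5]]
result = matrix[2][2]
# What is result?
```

matrix[2] = [18, 20, 5]. Taking column 2 of that row yields 5.

5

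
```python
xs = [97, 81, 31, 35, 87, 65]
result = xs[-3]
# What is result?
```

xs has length 6. Negative index -3 maps to positive index 6 + (-3) = 3. xs[3] = 35.

35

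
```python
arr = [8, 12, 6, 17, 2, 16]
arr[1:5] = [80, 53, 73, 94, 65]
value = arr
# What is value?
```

arr starts as [8, 12, 6, 17, 2, 16] (length 6). The slice arr[1:5] covers indices [1, 2, 3, 4] with values [12, 6, 17, 2]. Replacing that slice with [80, 53, 73, 94, 65] (different length) produces [8, 80, 53, 73, 94, 65, 16].

[8, 80, 53, 73, 94, 65, 16]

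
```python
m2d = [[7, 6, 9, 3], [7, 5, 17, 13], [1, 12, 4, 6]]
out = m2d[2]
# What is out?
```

m2d has 3 rows. Row 2 is [1, 12, 4, 6].

[1, 12, 4, 6]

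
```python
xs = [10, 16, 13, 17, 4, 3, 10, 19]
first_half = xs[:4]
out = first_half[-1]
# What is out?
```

xs has length 8. The slice xs[:4] selects indices [0, 1, 2, 3] (0->10, 1->16, 2->13, 3->17), giving [10, 16, 13, 17]. So first_half = [10, 16, 13, 17]. Then first_half[-1] = 17.

17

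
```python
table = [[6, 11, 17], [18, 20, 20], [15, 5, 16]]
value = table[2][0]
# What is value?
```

table[2] = [15, 5, 16]. Taking column 0 of that row yields 15.

15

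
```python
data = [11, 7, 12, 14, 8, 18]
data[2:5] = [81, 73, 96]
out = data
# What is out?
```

data starts as [11, 7, 12, 14, 8, 18] (length 6). The slice data[2:5] covers indices [2, 3, 4] with values [12, 14, 8]. Replacing that slice with [81, 73, 96] (same length) produces [11, 7, 81, 73, 96, 18].

[11, 7, 81, 73, 96, 18]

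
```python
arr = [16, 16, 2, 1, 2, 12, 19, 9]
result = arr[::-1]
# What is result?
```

arr has length 8. The slice arr[::-1] selects indices [7, 6, 5, 4, 3, 2, 1, 0] (7->9, 6->19, 5->12, 4->2, 3->1, 2->2, 1->16, 0->16), giving [9, 19, 12, 2, 1, 2, 16, 16].

[9, 19, 12, 2, 1, 2, 16, 16]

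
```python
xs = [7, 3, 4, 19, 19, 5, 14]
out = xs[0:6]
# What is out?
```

xs has length 7. The slice xs[0:6] selects indices [0, 1, 2, 3, 4, 5] (0->7, 1->3, 2->4, 3->19, 4->19, 5->5), giving [7, 3, 4, 19, 19, 5].

[7, 3, 4, 19, 19, 5]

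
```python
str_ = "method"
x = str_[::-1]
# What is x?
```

str_ has length 6. The slice str_[::-1] selects indices [5, 4, 3, 2, 1, 0] (5->'d', 4->'o', 3->'h', 2->'t', 1->'e', 0->'m'), giving 'dohtem'.

'dohtem'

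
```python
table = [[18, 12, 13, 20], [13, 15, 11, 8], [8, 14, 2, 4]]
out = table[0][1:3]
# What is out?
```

table[0] = [18, 12, 13, 20]. table[0] has length 4. The slice table[0][1:3] selects indices [1, 2] (1->12, 2->13), giving [12, 13].

[12, 13]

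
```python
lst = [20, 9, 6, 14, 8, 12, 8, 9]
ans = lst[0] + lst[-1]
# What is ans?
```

lst has length 8. lst[0] = 20.
lst has length 8. Negative index -1 maps to positive index 8 + (-1) = 7. lst[7] = 9.
Sum: 20 + 9 = 29.

29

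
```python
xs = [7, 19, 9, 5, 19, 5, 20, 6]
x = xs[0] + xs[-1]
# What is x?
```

xs has length 8. xs[0] = 7.
xs has length 8. Negative index -1 maps to positive index 8 + (-1) = 7. xs[7] = 6.
Sum: 7 + 6 = 13.

13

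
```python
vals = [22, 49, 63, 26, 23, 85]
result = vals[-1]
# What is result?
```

vals has length 6. Negative index -1 maps to positive index 6 + (-1) = 5. vals[5] = 85.

85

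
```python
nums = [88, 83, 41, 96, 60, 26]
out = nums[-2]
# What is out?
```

nums has length 6. Negative index -2 maps to positive index 6 + (-2) = 4. nums[4] = 60.

60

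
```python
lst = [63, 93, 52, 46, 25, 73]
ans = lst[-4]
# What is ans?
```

lst has length 6. Negative index -4 maps to positive index 6 + (-4) = 2. lst[2] = 52.

52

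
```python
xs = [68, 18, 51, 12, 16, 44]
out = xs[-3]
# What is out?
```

xs has length 6. Negative index -3 maps to positive index 6 + (-3) = 3. xs[3] = 12.

12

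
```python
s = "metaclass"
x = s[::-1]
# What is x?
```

s has length 9. The slice s[::-1] selects indices [8, 7, 6, 5, 4, 3, 2, 1, 0] (8->'s', 7->'s', 6->'a', 5->'l', 4->'c', 3->'a', 2->'t', 1->'e', 0->'m'), giving 'ssalcatem'.

'ssalcatem'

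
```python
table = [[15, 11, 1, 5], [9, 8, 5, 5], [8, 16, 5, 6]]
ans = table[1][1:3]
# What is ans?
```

table[1] = [9, 8, 5, 5]. table[1] has length 4. The slice table[1][1:3] selects indices [1, 2] (1->8, 2->5), giving [8, 5].

[8, 5]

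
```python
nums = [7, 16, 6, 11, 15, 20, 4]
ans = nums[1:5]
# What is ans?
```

nums has length 7. The slice nums[1:5] selects indices [1, 2, 3, 4] (1->16, 2->6, 3->11, 4->15), giving [16, 6, 11, 15].

[16, 6, 11, 15]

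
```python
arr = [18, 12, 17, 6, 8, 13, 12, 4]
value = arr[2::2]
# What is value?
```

arr has length 8. The slice arr[2::2] selects indices [2, 4, 6] (2->17, 4->8, 6->12), giving [17, 8, 12].

[17, 8, 12]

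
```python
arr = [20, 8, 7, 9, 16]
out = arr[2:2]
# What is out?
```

arr has length 5. The slice arr[2:2] resolves to an empty index range, so the result is [].

[]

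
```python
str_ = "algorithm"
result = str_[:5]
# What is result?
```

str_ has length 9. The slice str_[:5] selects indices [0, 1, 2, 3, 4] (0->'a', 1->'l', 2->'g', 3->'o', 4->'r'), giving 'algor'.

'algor'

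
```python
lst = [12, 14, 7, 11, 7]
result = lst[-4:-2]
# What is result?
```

lst has length 5. The slice lst[-4:-2] selects indices [1, 2] (1->14, 2->7), giving [14, 7].

[14, 7]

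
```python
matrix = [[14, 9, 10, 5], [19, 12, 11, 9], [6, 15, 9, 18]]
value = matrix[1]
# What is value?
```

matrix has 3 rows. Row 1 is [19, 12, 11, 9].

[19, 12, 11, 9]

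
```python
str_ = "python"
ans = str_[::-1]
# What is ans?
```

str_ has length 6. The slice str_[::-1] selects indices [5, 4, 3, 2, 1, 0] (5->'n', 4->'o', 3->'h', 2->'t', 1->'y', 0->'p'), giving 'nohtyp'.

'nohtyp'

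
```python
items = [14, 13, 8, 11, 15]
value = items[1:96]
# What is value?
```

items has length 5. The slice items[1:96] selects indices [1, 2, 3, 4] (1->13, 2->8, 3->11, 4->15), giving [13, 8, 11, 15].

[13, 8, 11, 15]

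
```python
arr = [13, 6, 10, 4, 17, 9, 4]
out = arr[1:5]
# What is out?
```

arr has length 7. The slice arr[1:5] selects indices [1, 2, 3, 4] (1->6, 2->10, 3->4, 4->17), giving [6, 10, 4, 17].

[6, 10, 4, 17]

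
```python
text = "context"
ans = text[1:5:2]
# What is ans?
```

text has length 7. The slice text[1:5:2] selects indices [1, 3] (1->'o', 3->'t'), giving 'ot'.

'ot'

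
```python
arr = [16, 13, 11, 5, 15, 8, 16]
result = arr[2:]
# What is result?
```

arr has length 7. The slice arr[2:] selects indices [2, 3, 4, 5, 6] (2->11, 3->5, 4->15, 5->8, 6->16), giving [11, 5, 15, 8, 16].

[11, 5, 15, 8, 16]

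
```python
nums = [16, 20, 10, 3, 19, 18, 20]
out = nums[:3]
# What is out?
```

nums has length 7. The slice nums[:3] selects indices [0, 1, 2] (0->16, 1->20, 2->10), giving [16, 20, 10].

[16, 20, 10]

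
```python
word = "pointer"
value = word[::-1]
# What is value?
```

word has length 7. The slice word[::-1] selects indices [6, 5, 4, 3, 2, 1, 0] (6->'r', 5->'e', 4->'t', 3->'n', 2->'i', 1->'o', 0->'p'), giving 'retniop'.

'retniop'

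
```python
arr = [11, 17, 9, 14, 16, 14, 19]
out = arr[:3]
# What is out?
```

arr has length 7. The slice arr[:3] selects indices [0, 1, 2] (0->11, 1->17, 2->9), giving [11, 17, 9].

[11, 17, 9]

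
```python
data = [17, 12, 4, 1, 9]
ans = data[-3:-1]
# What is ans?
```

data has length 5. The slice data[-3:-1] selects indices [2, 3] (2->4, 3->1), giving [4, 1].

[4, 1]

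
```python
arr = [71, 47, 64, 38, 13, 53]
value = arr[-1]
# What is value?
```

arr has length 6. Negative index -1 maps to positive index 6 + (-1) = 5. arr[5] = 53.

53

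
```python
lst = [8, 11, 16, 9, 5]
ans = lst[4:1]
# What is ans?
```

lst has length 5. The slice lst[4:1] resolves to an empty index range, so the result is [].

[]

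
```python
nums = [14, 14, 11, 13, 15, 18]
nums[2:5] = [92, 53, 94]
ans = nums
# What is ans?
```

nums starts as [14, 14, 11, 13, 15, 18] (length 6). The slice nums[2:5] covers indices [2, 3, 4] with values [11, 13, 15]. Replacing that slice with [92, 53, 94] (same length) produces [14, 14, 92, 53, 94, 18].

[14, 14, 92, 53, 94, 18]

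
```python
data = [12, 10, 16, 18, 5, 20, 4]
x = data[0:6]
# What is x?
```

data has length 7. The slice data[0:6] selects indices [0, 1, 2, 3, 4, 5] (0->12, 1->10, 2->16, 3->18, 4->5, 5->20), giving [12, 10, 16, 18, 5, 20].

[12, 10, 16, 18, 5, 20]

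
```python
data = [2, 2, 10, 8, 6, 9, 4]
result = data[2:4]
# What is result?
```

data has length 7. The slice data[2:4] selects indices [2, 3] (2->10, 3->8), giving [10, 8].

[10, 8]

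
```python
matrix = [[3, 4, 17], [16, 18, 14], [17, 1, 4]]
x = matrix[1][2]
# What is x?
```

matrix[1] = [16, 18, 14]. Taking column 2 of that row yields 14.

14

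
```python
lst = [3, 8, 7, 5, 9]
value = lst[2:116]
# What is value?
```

lst has length 5. The slice lst[2:116] selects indices [2, 3, 4] (2->7, 3->5, 4->9), giving [7, 5, 9].

[7, 5, 9]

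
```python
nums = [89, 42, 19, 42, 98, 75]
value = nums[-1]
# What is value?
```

nums has length 6. Negative index -1 maps to positive index 6 + (-1) = 5. nums[5] = 75.

75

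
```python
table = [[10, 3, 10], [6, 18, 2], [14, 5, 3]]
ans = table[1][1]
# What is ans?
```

table[1] = [6, 18, 2]. Taking column 1 of that row yields 18.

18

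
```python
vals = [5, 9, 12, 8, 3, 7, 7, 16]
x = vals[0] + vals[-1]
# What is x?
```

vals has length 8. vals[0] = 5.
vals has length 8. Negative index -1 maps to positive index 8 + (-1) = 7. vals[7] = 16.
Sum: 5 + 16 = 21.

21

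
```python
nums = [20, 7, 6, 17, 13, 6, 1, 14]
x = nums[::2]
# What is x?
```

nums has length 8. The slice nums[::2] selects indices [0, 2, 4, 6] (0->20, 2->6, 4->13, 6->1), giving [20, 6, 13, 1].

[20, 6, 13, 1]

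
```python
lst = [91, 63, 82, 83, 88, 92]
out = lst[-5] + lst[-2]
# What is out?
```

lst has length 6. Negative index -5 maps to positive index 6 + (-5) = 1. lst[1] = 63.
lst has length 6. Negative index -2 maps to positive index 6 + (-2) = 4. lst[4] = 88.
Sum: 63 + 88 = 151.

151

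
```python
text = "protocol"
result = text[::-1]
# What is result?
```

text has length 8. The slice text[::-1] selects indices [7, 6, 5, 4, 3, 2, 1, 0] (7->'l', 6->'o', 5->'c', 4->'o', 3->'t', 2->'o', 1->'r', 0->'p'), giving 'locotorp'.

'locotorp'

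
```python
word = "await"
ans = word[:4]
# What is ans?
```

word has length 5. The slice word[:4] selects indices [0, 1, 2, 3] (0->'a', 1->'w', 2->'a', 3->'i'), giving 'awai'.

'awai'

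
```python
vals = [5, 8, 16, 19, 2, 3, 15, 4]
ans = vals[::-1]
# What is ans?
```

vals has length 8. The slice vals[::-1] selects indices [7, 6, 5, 4, 3, 2, 1, 0] (7->4, 6->15, 5->3, 4->2, 3->19, 2->16, 1->8, 0->5), giving [4, 15, 3, 2, 19, 16, 8, 5].

[4, 15, 3, 2, 19, 16, 8, 5]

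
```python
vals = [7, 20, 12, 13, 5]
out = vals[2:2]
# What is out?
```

vals has length 5. The slice vals[2:2] resolves to an empty index range, so the result is [].

[]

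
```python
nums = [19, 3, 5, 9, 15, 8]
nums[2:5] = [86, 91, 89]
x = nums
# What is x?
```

nums starts as [19, 3, 5, 9, 15, 8] (length 6). The slice nums[2:5] covers indices [2, 3, 4] with values [5, 9, 15]. Replacing that slice with [86, 91, 89] (same length) produces [19, 3, 86, 91, 89, 8].

[19, 3, 86, 91, 89, 8]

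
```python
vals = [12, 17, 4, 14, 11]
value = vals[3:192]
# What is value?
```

vals has length 5. The slice vals[3:192] selects indices [3, 4] (3->14, 4->11), giving [14, 11].

[14, 11]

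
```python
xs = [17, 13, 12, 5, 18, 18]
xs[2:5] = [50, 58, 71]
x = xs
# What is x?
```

xs starts as [17, 13, 12, 5, 18, 18] (length 6). The slice xs[2:5] covers indices [2, 3, 4] with values [12, 5, 18]. Replacing that slice with [50, 58, 71] (same length) produces [17, 13, 50, 58, 71, 18].

[17, 13, 50, 58, 71, 18]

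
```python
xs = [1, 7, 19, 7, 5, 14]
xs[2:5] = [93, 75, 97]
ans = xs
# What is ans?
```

xs starts as [1, 7, 19, 7, 5, 14] (length 6). The slice xs[2:5] covers indices [2, 3, 4] with values [19, 7, 5]. Replacing that slice with [93, 75, 97] (same length) produces [1, 7, 93, 75, 97, 14].

[1, 7, 93, 75, 97, 14]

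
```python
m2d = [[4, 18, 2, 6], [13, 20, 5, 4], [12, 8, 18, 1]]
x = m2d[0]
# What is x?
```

m2d has 3 rows. Row 0 is [4, 18, 2, 6].

[4, 18, 2, 6]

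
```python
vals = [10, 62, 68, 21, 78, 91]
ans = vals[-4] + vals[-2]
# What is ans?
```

vals has length 6. Negative index -4 maps to positive index 6 + (-4) = 2. vals[2] = 68.
vals has length 6. Negative index -2 maps to positive index 6 + (-2) = 4. vals[4] = 78.
Sum: 68 + 78 = 146.

146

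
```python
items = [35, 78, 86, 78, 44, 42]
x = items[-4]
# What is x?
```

items has length 6. Negative index -4 maps to positive index 6 + (-4) = 2. items[2] = 86.

86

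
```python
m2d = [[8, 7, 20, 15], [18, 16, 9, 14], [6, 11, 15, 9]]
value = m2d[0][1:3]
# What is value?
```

m2d[0] = [8, 7, 20, 15]. m2d[0] has length 4. The slice m2d[0][1:3] selects indices [1, 2] (1->7, 2->20), giving [7, 20].

[7, 20]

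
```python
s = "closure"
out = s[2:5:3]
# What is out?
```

s has length 7. The slice s[2:5:3] selects indices [2] (2->'o'), giving 'o'.

'o'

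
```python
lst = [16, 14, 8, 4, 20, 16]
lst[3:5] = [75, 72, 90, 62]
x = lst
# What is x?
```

lst starts as [16, 14, 8, 4, 20, 16] (length 6). The slice lst[3:5] covers indices [3, 4] with values [4, 20]. Replacing that slice with [75, 72, 90, 62] (different length) produces [16, 14, 8, 75, 72, 90, 62, 16].

[16, 14, 8, 75, 72, 90, 62, 16]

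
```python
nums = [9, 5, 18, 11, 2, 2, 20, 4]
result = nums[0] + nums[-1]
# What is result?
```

nums has length 8. nums[0] = 9.
nums has length 8. Negative index -1 maps to positive index 8 + (-1) = 7. nums[7] = 4.
Sum: 9 + 4 = 13.

13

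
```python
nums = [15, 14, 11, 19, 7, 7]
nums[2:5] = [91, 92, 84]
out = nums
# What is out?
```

nums starts as [15, 14, 11, 19, 7, 7] (length 6). The slice nums[2:5] covers indices [2, 3, 4] with values [11, 19, 7]. Replacing that slice with [91, 92, 84] (same length) produces [15, 14, 91, 92, 84, 7].

[15, 14, 91, 92, 84, 7]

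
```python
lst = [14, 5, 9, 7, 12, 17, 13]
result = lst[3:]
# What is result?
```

lst has length 7. The slice lst[3:] selects indices [3, 4, 5, 6] (3->7, 4->12, 5->17, 6->13), giving [7, 12, 17, 13].

[7, 12, 17, 13]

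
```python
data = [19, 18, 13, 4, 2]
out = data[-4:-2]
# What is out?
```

data has length 5. The slice data[-4:-2] selects indices [1, 2] (1->18, 2->13), giving [18, 13].

[18, 13]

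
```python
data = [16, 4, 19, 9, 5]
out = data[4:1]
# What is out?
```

data has length 5. The slice data[4:1] resolves to an empty index range, so the result is [].

[]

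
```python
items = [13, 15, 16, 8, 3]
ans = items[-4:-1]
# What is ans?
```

items has length 5. The slice items[-4:-1] selects indices [1, 2, 3] (1->15, 2->16, 3->8), giving [15, 16, 8].

[15, 16, 8]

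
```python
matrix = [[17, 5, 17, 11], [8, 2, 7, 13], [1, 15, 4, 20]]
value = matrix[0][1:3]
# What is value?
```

matrix[0] = [17, 5, 17, 11]. matrix[0] has length 4. The slice matrix[0][1:3] selects indices [1, 2] (1->5, 2->17), giving [5, 17].

[5, 17]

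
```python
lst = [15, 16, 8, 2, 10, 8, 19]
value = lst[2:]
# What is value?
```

lst has length 7. The slice lst[2:] selects indices [2, 3, 4, 5, 6] (2->8, 3->2, 4->10, 5->8, 6->19), giving [8, 2, 10, 8, 19].

[8, 2, 10, 8, 19]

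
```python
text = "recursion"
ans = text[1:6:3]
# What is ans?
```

text has length 9. The slice text[1:6:3] selects indices [1, 4] (1->'e', 4->'r'), giving 'er'.

'er'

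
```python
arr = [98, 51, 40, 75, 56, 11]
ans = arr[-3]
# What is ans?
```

arr has length 6. Negative index -3 maps to positive index 6 + (-3) = 3. arr[3] = 75.

75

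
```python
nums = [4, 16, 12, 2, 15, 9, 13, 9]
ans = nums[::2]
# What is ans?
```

nums has length 8. The slice nums[::2] selects indices [0, 2, 4, 6] (0->4, 2->12, 4->15, 6->13), giving [4, 12, 15, 13].

[4, 12, 15, 13]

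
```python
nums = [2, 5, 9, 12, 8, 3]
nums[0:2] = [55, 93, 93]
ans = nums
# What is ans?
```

nums starts as [2, 5, 9, 12, 8, 3] (length 6). The slice nums[0:2] covers indices [0, 1] with values [2, 5]. Replacing that slice with [55, 93, 93] (different length) produces [55, 93, 93, 9, 12, 8, 3].

[55, 93, 93, 9, 12, 8, 3]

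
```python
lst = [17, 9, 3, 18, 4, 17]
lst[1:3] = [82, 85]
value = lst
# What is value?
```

lst starts as [17, 9, 3, 18, 4, 17] (length 6). The slice lst[1:3] covers indices [1, 2] with values [9, 3]. Replacing that slice with [82, 85] (same length) produces [17, 82, 85, 18, 4, 17].

[17, 82, 85, 18, 4, 17]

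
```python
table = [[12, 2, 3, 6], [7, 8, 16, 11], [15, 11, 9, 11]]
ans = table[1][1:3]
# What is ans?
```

table[1] = [7, 8, 16, 11]. table[1] has length 4. The slice table[1][1:3] selects indices [1, 2] (1->8, 2->16), giving [8, 16].

[8, 16]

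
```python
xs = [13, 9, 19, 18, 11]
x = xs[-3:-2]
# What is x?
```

xs has length 5. The slice xs[-3:-2] selects indices [2] (2->19), giving [19].

[19]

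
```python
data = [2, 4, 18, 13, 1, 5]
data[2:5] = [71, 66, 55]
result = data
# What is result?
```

data starts as [2, 4, 18, 13, 1, 5] (length 6). The slice data[2:5] covers indices [2, 3, 4] with values [18, 13, 1]. Replacing that slice with [71, 66, 55] (same length) produces [2, 4, 71, 66, 55, 5].

[2, 4, 71, 66, 55, 5]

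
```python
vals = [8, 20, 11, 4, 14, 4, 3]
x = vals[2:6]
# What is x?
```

vals has length 7. The slice vals[2:6] selects indices [2, 3, 4, 5] (2->11, 3->4, 4->14, 5->4), giving [11, 4, 14, 4].

[11, 4, 14, 4]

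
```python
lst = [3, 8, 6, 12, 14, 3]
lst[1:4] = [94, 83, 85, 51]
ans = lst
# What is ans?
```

lst starts as [3, 8, 6, 12, 14, 3] (length 6). The slice lst[1:4] covers indices [1, 2, 3] with values [8, 6, 12]. Replacing that slice with [94, 83, 85, 51] (different length) produces [3, 94, 83, 85, 51, 14, 3].

[3, 94, 83, 85, 51, 14, 3]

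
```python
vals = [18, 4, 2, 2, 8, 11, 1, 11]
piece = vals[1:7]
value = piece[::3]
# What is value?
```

vals has length 8. The slice vals[1:7] selects indices [1, 2, 3, 4, 5, 6] (1->4, 2->2, 3->2, 4->8, 5->11, 6->1), giving [4, 2, 2, 8, 11, 1]. So piece = [4, 2, 2, 8, 11, 1]. piece has length 6. The slice piece[::3] selects indices [0, 3] (0->4, 3->8), giving [4, 8].

[4, 8]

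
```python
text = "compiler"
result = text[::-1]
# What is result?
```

text has length 8. The slice text[::-1] selects indices [7, 6, 5, 4, 3, 2, 1, 0] (7->'r', 6->'e', 5->'l', 4->'i', 3->'p', 2->'m', 1->'o', 0->'c'), giving 'relipmoc'.

'relipmoc'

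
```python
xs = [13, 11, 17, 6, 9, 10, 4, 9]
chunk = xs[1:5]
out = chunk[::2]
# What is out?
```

xs has length 8. The slice xs[1:5] selects indices [1, 2, 3, 4] (1->11, 2->17, 3->6, 4->9), giving [11, 17, 6, 9]. So chunk = [11, 17, 6, 9]. chunk has length 4. The slice chunk[::2] selects indices [0, 2] (0->11, 2->6), giving [11, 6].

[11, 6]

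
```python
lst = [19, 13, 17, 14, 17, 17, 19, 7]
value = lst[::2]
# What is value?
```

lst has length 8. The slice lst[::2] selects indices [0, 2, 4, 6] (0->19, 2->17, 4->17, 6->19), giving [19, 17, 17, 19].

[19, 17, 17, 19]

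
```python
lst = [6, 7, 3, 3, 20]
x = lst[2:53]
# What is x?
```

lst has length 5. The slice lst[2:53] selects indices [2, 3, 4] (2->3, 3->3, 4->20), giving [3, 3, 20].

[3, 3, 20]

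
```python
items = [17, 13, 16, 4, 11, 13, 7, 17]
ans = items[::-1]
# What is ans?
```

items has length 8. The slice items[::-1] selects indices [7, 6, 5, 4, 3, 2, 1, 0] (7->17, 6->7, 5->13, 4->11, 3->4, 2->16, 1->13, 0->17), giving [17, 7, 13, 11, 4, 16, 13, 17].

[17, 7, 13, 11, 4, 16, 13, 17]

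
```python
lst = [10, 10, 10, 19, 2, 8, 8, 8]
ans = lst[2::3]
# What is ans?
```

lst has length 8. The slice lst[2::3] selects indices [2, 5] (2->10, 5->8), giving [10, 8].

[10, 8]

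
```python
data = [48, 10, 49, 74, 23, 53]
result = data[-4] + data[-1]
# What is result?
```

data has length 6. Negative index -4 maps to positive index 6 + (-4) = 2. data[2] = 49.
data has length 6. Negative index -1 maps to positive index 6 + (-1) = 5. data[5] = 53.
Sum: 49 + 53 = 102.

102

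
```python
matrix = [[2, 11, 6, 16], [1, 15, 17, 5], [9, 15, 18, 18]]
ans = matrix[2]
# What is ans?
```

matrix has 3 rows. Row 2 is [9, 15, 18, 18].

[9, 15, 18, 18]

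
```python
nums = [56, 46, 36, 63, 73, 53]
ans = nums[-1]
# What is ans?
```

nums has length 6. Negative index -1 maps to positive index 6 + (-1) = 5. nums[5] = 53.

53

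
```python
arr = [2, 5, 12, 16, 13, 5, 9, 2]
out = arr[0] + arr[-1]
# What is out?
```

arr has length 8. arr[0] = 2.
arr has length 8. Negative index -1 maps to positive index 8 + (-1) = 7. arr[7] = 2.
Sum: 2 + 2 = 4.

4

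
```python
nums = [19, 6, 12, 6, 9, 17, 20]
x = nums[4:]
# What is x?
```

nums has length 7. The slice nums[4:] selects indices [4, 5, 6] (4->9, 5->17, 6->20), giving [9, 17, 20].

[9, 17, 20]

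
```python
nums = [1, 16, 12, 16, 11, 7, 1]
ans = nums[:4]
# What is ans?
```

nums has length 7. The slice nums[:4] selects indices [0, 1, 2, 3] (0->1, 1->16, 2->12, 3->16), giving [1, 16, 12, 16].

[1, 16, 12, 16]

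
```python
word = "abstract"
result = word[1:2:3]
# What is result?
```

word has length 8. The slice word[1:2:3] selects indices [1] (1->'b'), giving 'b'.

'b'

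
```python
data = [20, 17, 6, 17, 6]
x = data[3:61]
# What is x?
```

data has length 5. The slice data[3:61] selects indices [3, 4] (3->17, 4->6), giving [17, 6].

[17, 6]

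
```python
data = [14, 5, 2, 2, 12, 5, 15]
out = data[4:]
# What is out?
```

data has length 7. The slice data[4:] selects indices [4, 5, 6] (4->12, 5->5, 6->15), giving [12, 5, 15].

[12, 5, 15]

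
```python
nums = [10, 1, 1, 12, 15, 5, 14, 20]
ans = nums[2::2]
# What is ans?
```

nums has length 8. The slice nums[2::2] selects indices [2, 4, 6] (2->1, 4->15, 6->14), giving [1, 15, 14].

[1, 15, 14]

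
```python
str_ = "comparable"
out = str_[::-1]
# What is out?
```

str_ has length 10. The slice str_[::-1] selects indices [9, 8, 7, 6, 5, 4, 3, 2, 1, 0] (9->'e', 8->'l', 7->'b', 6->'a', 5->'r', 4->'a', 3->'p', 2->'m', 1->'o', 0->'c'), giving 'elbarapmoc'.

'elbarapmoc'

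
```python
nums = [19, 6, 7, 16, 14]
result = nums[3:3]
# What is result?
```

nums has length 5. The slice nums[3:3] resolves to an empty index range, so the result is [].

[]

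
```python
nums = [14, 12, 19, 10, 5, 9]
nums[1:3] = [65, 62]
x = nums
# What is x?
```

nums starts as [14, 12, 19, 10, 5, 9] (length 6). The slice nums[1:3] covers indices [1, 2] with values [12, 19]. Replacing that slice with [65, 62] (same length) produces [14, 65, 62, 10, 5, 9].

[14, 65, 62, 10, 5, 9]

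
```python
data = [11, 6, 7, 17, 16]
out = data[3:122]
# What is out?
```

data has length 5. The slice data[3:122] selects indices [3, 4] (3->17, 4->16), giving [17, 16].

[17, 16]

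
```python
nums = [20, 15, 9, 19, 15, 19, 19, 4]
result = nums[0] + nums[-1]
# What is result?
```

nums has length 8. nums[0] = 20.
nums has length 8. Negative index -1 maps to positive index 8 + (-1) = 7. nums[7] = 4.
Sum: 20 + 4 = 24.

24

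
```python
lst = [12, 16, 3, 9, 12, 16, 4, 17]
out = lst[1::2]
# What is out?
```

lst has length 8. The slice lst[1::2] selects indices [1, 3, 5, 7] (1->16, 3->9, 5->16, 7->17), giving [16, 9, 16, 17].

[16, 9, 16, 17]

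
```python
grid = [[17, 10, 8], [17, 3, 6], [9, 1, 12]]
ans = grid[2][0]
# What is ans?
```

grid[2] = [9, 1, 12]. Taking column 0 of that row yields 9.

9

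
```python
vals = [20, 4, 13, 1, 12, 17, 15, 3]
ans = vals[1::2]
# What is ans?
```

vals has length 8. The slice vals[1::2] selects indices [1, 3, 5, 7] (1->4, 3->1, 5->17, 7->3), giving [4, 1, 17, 3].

[4, 1, 17, 3]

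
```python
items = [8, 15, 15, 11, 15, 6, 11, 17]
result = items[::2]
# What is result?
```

items has length 8. The slice items[::2] selects indices [0, 2, 4, 6] (0->8, 2->15, 4->15, 6->11), giving [8, 15, 15, 11].

[8, 15, 15, 11]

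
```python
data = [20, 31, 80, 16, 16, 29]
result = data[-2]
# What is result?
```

data has length 6. Negative index -2 maps to positive index 6 + (-2) = 4. data[4] = 16.

16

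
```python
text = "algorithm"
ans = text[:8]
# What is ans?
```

text has length 9. The slice text[:8] selects indices [0, 1, 2, 3, 4, 5, 6, 7] (0->'a', 1->'l', 2->'g', 3->'o', 4->'r', 5->'i', 6->'t', 7->'h'), giving 'algorith'.

'algorith'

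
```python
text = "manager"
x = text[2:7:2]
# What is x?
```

text has length 7. The slice text[2:7:2] selects indices [2, 4, 6] (2->'n', 4->'g', 6->'r'), giving 'ngr'.

'ngr'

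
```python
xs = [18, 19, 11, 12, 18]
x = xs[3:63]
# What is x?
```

xs has length 5. The slice xs[3:63] selects indices [3, 4] (3->12, 4->18), giving [12, 18].

[12, 18]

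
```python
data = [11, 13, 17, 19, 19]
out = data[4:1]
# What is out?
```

data has length 5. The slice data[4:1] resolves to an empty index range, so the result is [].

[]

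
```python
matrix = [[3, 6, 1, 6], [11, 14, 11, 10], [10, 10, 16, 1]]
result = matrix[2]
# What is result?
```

matrix has 3 rows. Row 2 is [10, 10, 16, 1].

[10, 10, 16, 1]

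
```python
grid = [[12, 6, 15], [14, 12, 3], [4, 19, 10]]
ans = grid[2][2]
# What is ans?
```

grid[2] = [4, 19, 10]. Taking column 2 of that row yields 10.

10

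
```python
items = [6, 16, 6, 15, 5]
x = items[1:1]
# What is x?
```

items has length 5. The slice items[1:1] resolves to an empty index range, so the result is [].

[]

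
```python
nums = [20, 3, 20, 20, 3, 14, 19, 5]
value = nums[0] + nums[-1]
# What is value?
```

nums has length 8. nums[0] = 20.
nums has length 8. Negative index -1 maps to positive index 8 + (-1) = 7. nums[7] = 5.
Sum: 20 + 5 = 25.

25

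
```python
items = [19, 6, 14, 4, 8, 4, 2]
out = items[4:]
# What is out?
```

items has length 7. The slice items[4:] selects indices [4, 5, 6] (4->8, 5->4, 6->2), giving [8, 4, 2].

[8, 4, 2]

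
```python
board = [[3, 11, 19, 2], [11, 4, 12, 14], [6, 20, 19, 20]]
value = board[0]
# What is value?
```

board has 3 rows. Row 0 is [3, 11, 19, 2].

[3, 11, 19, 2]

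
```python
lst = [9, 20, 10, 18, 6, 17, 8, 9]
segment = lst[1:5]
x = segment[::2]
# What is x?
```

lst has length 8. The slice lst[1:5] selects indices [1, 2, 3, 4] (1->20, 2->10, 3->18, 4->6), giving [20, 10, 18, 6]. So segment = [20, 10, 18, 6]. segment has length 4. The slice segment[::2] selects indices [0, 2] (0->20, 2->18), giving [20, 18].

[20, 18]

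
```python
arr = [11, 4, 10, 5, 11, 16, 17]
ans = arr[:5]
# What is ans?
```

arr has length 7. The slice arr[:5] selects indices [0, 1, 2, 3, 4] (0->11, 1->4, 2->10, 3->5, 4->11), giving [11, 4, 10, 5, 11].

[11, 4, 10, 5, 11]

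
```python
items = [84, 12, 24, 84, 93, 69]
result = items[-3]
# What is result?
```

items has length 6. Negative index -3 maps to positive index 6 + (-3) = 3. items[3] = 84.

84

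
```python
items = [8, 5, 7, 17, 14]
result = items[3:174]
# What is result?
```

items has length 5. The slice items[3:174] selects indices [3, 4] (3->17, 4->14), giving [17, 14].

[17, 14]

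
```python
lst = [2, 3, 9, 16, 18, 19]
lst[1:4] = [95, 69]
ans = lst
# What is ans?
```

lst starts as [2, 3, 9, 16, 18, 19] (length 6). The slice lst[1:4] covers indices [1, 2, 3] with values [3, 9, 16]. Replacing that slice with [95, 69] (different length) produces [2, 95, 69, 18, 19].

[2, 95, 69, 18, 19]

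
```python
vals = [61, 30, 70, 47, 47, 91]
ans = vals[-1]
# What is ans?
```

vals has length 6. Negative index -1 maps to positive index 6 + (-1) = 5. vals[5] = 91.

91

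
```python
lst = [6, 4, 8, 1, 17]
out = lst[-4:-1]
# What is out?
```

lst has length 5. The slice lst[-4:-1] selects indices [1, 2, 3] (1->4, 2->8, 3->1), giving [4, 8, 1].

[4, 8, 1]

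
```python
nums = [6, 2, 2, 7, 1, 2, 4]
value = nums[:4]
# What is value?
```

nums has length 7. The slice nums[:4] selects indices [0, 1, 2, 3] (0->6, 1->2, 2->2, 3->7), giving [6, 2, 2, 7].

[6, 2, 2, 7]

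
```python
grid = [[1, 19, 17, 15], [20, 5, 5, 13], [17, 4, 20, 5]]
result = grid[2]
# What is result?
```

grid has 3 rows. Row 2 is [17, 4, 20, 5].

[17, 4, 20, 5]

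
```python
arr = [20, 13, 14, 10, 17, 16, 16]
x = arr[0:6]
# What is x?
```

arr has length 7. The slice arr[0:6] selects indices [0, 1, 2, 3, 4, 5] (0->20, 1->13, 2->14, 3->10, 4->17, 5->16), giving [20, 13, 14, 10, 17, 16].

[20, 13, 14, 10, 17, 16]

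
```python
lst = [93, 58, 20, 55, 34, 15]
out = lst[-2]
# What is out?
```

lst has length 6. Negative index -2 maps to positive index 6 + (-2) = 4. lst[4] = 34.

34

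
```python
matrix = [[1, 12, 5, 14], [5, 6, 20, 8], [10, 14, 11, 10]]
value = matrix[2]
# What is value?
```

matrix has 3 rows. Row 2 is [10, 14, 11, 10].

[10, 14, 11, 10]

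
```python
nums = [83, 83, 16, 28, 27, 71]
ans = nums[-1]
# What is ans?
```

nums has length 6. Negative index -1 maps to positive index 6 + (-1) = 5. nums[5] = 71.

71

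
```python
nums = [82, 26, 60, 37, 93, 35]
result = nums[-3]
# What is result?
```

nums has length 6. Negative index -3 maps to positive index 6 + (-3) = 3. nums[3] = 37.

37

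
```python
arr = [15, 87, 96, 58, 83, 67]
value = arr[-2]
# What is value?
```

arr has length 6. Negative index -2 maps to positive index 6 + (-2) = 4. arr[4] = 83.

83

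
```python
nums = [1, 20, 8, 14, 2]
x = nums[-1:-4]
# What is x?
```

nums has length 5. The slice nums[-1:-4] resolves to an empty index range, so the result is [].

[]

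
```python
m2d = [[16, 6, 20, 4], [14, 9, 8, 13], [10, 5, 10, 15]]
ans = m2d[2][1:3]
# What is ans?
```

m2d[2] = [10, 5, 10, 15]. m2d[2] has length 4. The slice m2d[2][1:3] selects indices [1, 2] (1->5, 2->10), giving [5, 10].

[5, 10]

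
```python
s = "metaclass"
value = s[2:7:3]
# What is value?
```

s has length 9. The slice s[2:7:3] selects indices [2, 5] (2->'t', 5->'l'), giving 'tl'.

'tl'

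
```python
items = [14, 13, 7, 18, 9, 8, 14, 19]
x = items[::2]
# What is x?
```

items has length 8. The slice items[::2] selects indices [0, 2, 4, 6] (0->14, 2->7, 4->9, 6->14), giving [14, 7, 9, 14].

[14, 7, 9, 14]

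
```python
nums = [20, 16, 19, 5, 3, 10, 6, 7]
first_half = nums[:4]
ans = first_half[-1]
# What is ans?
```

nums has length 8. The slice nums[:4] selects indices [0, 1, 2, 3] (0->20, 1->16, 2->19, 3->5), giving [20, 16, 19, 5]. So first_half = [20, 16, 19, 5]. Then first_half[-1] = 5.

5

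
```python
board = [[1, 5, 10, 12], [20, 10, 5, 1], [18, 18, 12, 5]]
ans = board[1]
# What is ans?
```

board has 3 rows. Row 1 is [20, 10, 5, 1].

[20, 10, 5, 1]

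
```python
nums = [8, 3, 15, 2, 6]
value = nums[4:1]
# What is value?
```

nums has length 5. The slice nums[4:1] resolves to an empty index range, so the result is [].

[]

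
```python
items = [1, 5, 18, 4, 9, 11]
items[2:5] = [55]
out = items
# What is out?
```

items starts as [1, 5, 18, 4, 9, 11] (length 6). The slice items[2:5] covers indices [2, 3, 4] with values [18, 4, 9]. Replacing that slice with [55] (different length) produces [1, 5, 55, 11].

[1, 5, 55, 11]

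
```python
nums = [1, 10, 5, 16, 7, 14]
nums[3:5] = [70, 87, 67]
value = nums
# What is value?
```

nums starts as [1, 10, 5, 16, 7, 14] (length 6). The slice nums[3:5] covers indices [3, 4] with values [16, 7]. Replacing that slice with [70, 87, 67] (different length) produces [1, 10, 5, 70, 87, 67, 14].

[1, 10, 5, 70, 87, 67, 14]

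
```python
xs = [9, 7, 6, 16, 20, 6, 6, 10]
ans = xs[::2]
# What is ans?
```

xs has length 8. The slice xs[::2] selects indices [0, 2, 4, 6] (0->9, 2->6, 4->20, 6->6), giving [9, 6, 20, 6].

[9, 6, 20, 6]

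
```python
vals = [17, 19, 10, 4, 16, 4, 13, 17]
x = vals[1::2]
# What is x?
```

vals has length 8. The slice vals[1::2] selects indices [1, 3, 5, 7] (1->19, 3->4, 5->4, 7->17), giving [19, 4, 4, 17].

[19, 4, 4, 17]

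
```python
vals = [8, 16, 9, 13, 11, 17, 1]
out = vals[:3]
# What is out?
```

vals has length 7. The slice vals[:3] selects indices [0, 1, 2] (0->8, 1->16, 2->9), giving [8, 16, 9].

[8, 16, 9]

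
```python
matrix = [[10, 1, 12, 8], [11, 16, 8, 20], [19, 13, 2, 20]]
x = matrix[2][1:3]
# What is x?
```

matrix[2] = [19, 13, 2, 20]. matrix[2] has length 4. The slice matrix[2][1:3] selects indices [1, 2] (1->13, 2->2), giving [13, 2].

[13, 2]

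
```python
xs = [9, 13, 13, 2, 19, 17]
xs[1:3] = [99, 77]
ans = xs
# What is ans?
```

xs starts as [9, 13, 13, 2, 19, 17] (length 6). The slice xs[1:3] covers indices [1, 2] with values [13, 13]. Replacing that slice with [99, 77] (same length) produces [9, 99, 77, 2, 19, 17].

[9, 99, 77, 2, 19, 17]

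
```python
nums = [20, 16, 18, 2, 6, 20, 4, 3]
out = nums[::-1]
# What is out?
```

nums has length 8. The slice nums[::-1] selects indices [7, 6, 5, 4, 3, 2, 1, 0] (7->3, 6->4, 5->20, 4->6, 3->2, 2->18, 1->16, 0->20), giving [3, 4, 20, 6, 2, 18, 16, 20].

[3, 4, 20, 6, 2, 18, 16, 20]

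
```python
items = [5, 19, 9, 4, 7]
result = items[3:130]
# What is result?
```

items has length 5. The slice items[3:130] selects indices [3, 4] (3->4, 4->7), giving [4, 7].

[4, 7]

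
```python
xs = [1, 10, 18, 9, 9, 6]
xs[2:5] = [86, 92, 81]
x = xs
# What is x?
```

xs starts as [1, 10, 18, 9, 9, 6] (length 6). The slice xs[2:5] covers indices [2, 3, 4] with values [18, 9, 9]. Replacing that slice with [86, 92, 81] (same length) produces [1, 10, 86, 92, 81, 6].

[1, 10, 86, 92, 81, 6]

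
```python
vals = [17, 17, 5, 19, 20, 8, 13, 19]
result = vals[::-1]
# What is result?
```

vals has length 8. The slice vals[::-1] selects indices [7, 6, 5, 4, 3, 2, 1, 0] (7->19, 6->13, 5->8, 4->20, 3->19, 2->5, 1->17, 0->17), giving [19, 13, 8, 20, 19, 5, 17, 17].

[19, 13, 8, 20, 19, 5, 17, 17]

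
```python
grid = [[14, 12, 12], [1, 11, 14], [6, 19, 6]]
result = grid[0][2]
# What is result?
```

grid[0] = [14, 12, 12]. Taking column 2 of that row yields 12.

12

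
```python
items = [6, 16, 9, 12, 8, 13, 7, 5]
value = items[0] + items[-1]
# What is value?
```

items has length 8. items[0] = 6.
items has length 8. Negative index -1 maps to positive index 8 + (-1) = 7. items[7] = 5.
Sum: 6 + 5 = 11.

11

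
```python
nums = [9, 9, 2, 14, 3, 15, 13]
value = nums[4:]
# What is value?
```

nums has length 7. The slice nums[4:] selects indices [4, 5, 6] (4->3, 5->15, 6->13), giving [3, 15, 13].

[3, 15, 13]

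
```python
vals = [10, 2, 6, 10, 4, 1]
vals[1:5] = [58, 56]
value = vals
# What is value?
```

vals starts as [10, 2, 6, 10, 4, 1] (length 6). The slice vals[1:5] covers indices [1, 2, 3, 4] with values [2, 6, 10, 4]. Replacing that slice with [58, 56] (different length) produces [10, 58, 56, 1].

[10, 58, 56, 1]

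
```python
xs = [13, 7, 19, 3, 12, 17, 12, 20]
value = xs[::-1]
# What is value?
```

xs has length 8. The slice xs[::-1] selects indices [7, 6, 5, 4, 3, 2, 1, 0] (7->20, 6->12, 5->17, 4->12, 3->3, 2->19, 1->7, 0->13), giving [20, 12, 17, 12, 3, 19, 7, 13].

[20, 12, 17, 12, 3, 19, 7, 13]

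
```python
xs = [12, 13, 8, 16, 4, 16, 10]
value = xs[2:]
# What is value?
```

xs has length 7. The slice xs[2:] selects indices [2, 3, 4, 5, 6] (2->8, 3->16, 4->4, 5->16, 6->10), giving [8, 16, 4, 16, 10].

[8, 16, 4, 16, 10]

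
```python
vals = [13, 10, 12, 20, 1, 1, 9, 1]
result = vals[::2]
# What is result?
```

vals has length 8. The slice vals[::2] selects indices [0, 2, 4, 6] (0->13, 2->12, 4->1, 6->9), giving [13, 12, 1, 9].

[13, 12, 1, 9]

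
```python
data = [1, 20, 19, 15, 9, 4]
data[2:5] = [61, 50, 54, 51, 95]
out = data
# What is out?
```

data starts as [1, 20, 19, 15, 9, 4] (length 6). The slice data[2:5] covers indices [2, 3, 4] with values [19, 15, 9]. Replacing that slice with [61, 50, 54, 51, 95] (different length) produces [1, 20, 61, 50, 54, 51, 95, 4].

[1, 20, 61, 50, 54, 51, 95, 4]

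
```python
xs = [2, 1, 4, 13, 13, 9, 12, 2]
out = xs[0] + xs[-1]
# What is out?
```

xs has length 8. xs[0] = 2.
xs has length 8. Negative index -1 maps to positive index 8 + (-1) = 7. xs[7] = 2.
Sum: 2 + 2 = 4.

4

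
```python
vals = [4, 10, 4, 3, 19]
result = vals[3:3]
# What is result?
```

vals has length 5. The slice vals[3:3] resolves to an empty index range, so the result is [].

[]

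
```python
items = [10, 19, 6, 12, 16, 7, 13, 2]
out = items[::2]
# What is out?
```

items has length 8. The slice items[::2] selects indices [0, 2, 4, 6] (0->10, 2->6, 4->16, 6->13), giving [10, 6, 16, 13].

[10, 6, 16, 13]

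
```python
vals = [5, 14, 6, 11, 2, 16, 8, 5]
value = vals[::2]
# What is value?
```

vals has length 8. The slice vals[::2] selects indices [0, 2, 4, 6] (0->5, 2->6, 4->2, 6->8), giving [5, 6, 2, 8].

[5, 6, 2, 8]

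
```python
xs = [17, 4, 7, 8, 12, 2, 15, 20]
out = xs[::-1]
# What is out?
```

xs has length 8. The slice xs[::-1] selects indices [7, 6, 5, 4, 3, 2, 1, 0] (7->20, 6->15, 5->2, 4->12, 3->8, 2->7, 1->4, 0->17), giving [20, 15, 2, 12, 8, 7, 4, 17].

[20, 15, 2, 12, 8, 7, 4, 17]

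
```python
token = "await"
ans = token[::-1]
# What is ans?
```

token has length 5. The slice token[::-1] selects indices [4, 3, 2, 1, 0] (4->'t', 3->'i', 2->'a', 1->'w', 0->'a'), giving 'tiawa'.

'tiawa'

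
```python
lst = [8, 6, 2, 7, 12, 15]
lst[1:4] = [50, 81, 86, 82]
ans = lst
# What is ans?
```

lst starts as [8, 6, 2, 7, 12, 15] (length 6). The slice lst[1:4] covers indices [1, 2, 3] with values [6, 2, 7]. Replacing that slice with [50, 81, 86, 82] (different length) produces [8, 50, 81, 86, 82, 12, 15].

[8, 50, 81, 86, 82, 12, 15]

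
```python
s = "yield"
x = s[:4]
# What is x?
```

s has length 5. The slice s[:4] selects indices [0, 1, 2, 3] (0->'y', 1->'i', 2->'e', 3->'l'), giving 'yiel'.

'yiel'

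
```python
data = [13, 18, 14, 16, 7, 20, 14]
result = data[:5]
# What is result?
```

data has length 7. The slice data[:5] selects indices [0, 1, 2, 3, 4] (0->13, 1->18, 2->14, 3->16, 4->7), giving [13, 18, 14, 16, 7].

[13, 18, 14, 16, 7]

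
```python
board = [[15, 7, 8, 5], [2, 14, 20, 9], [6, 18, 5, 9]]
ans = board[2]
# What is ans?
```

board has 3 rows. Row 2 is [6, 18, 5, 9].

[6, 18, 5, 9]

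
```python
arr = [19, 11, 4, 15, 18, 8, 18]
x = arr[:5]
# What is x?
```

arr has length 7. The slice arr[:5] selects indices [0, 1, 2, 3, 4] (0->19, 1->11, 2->4, 3->15, 4->18), giving [19, 11, 4, 15, 18].

[19, 11, 4, 15, 18]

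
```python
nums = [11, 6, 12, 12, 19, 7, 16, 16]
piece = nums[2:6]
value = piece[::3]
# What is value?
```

nums has length 8. The slice nums[2:6] selects indices [2, 3, 4, 5] (2->12, 3->12, 4->19, 5->7), giving [12, 12, 19, 7]. So piece = [12, 12, 19, 7]. piece has length 4. The slice piece[::3] selects indices [0, 3] (0->12, 3->7), giving [12, 7].

[12, 7]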